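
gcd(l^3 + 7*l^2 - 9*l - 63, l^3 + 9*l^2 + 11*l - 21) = l^2 + 10*l + 21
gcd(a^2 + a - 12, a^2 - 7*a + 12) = a - 3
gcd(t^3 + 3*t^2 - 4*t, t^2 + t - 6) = 1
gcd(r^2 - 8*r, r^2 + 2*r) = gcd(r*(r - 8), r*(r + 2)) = r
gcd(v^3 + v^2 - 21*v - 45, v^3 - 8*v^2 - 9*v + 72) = v + 3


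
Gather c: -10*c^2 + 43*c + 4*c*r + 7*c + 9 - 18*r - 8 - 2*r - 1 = -10*c^2 + c*(4*r + 50) - 20*r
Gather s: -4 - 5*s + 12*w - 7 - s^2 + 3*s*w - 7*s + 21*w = -s^2 + s*(3*w - 12) + 33*w - 11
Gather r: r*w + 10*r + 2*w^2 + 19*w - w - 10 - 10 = r*(w + 10) + 2*w^2 + 18*w - 20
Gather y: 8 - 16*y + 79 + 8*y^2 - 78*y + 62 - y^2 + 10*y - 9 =7*y^2 - 84*y + 140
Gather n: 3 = 3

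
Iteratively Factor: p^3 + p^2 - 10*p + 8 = (p - 2)*(p^2 + 3*p - 4) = (p - 2)*(p - 1)*(p + 4)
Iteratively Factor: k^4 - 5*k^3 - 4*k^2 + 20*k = (k - 5)*(k^3 - 4*k) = k*(k - 5)*(k^2 - 4) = k*(k - 5)*(k + 2)*(k - 2)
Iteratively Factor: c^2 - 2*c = (c - 2)*(c)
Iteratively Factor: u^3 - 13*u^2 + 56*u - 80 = (u - 4)*(u^2 - 9*u + 20) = (u - 4)^2*(u - 5)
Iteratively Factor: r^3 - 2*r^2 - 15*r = (r - 5)*(r^2 + 3*r) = (r - 5)*(r + 3)*(r)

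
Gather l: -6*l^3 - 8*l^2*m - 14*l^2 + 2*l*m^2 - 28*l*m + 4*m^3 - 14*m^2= -6*l^3 + l^2*(-8*m - 14) + l*(2*m^2 - 28*m) + 4*m^3 - 14*m^2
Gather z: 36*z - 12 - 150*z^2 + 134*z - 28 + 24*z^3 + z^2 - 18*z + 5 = 24*z^3 - 149*z^2 + 152*z - 35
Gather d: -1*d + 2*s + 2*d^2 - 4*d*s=2*d^2 + d*(-4*s - 1) + 2*s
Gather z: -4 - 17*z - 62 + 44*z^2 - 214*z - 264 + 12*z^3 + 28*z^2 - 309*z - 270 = 12*z^3 + 72*z^2 - 540*z - 600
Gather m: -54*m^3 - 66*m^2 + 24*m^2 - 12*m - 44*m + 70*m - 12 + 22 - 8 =-54*m^3 - 42*m^2 + 14*m + 2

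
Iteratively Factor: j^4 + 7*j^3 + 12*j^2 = (j)*(j^3 + 7*j^2 + 12*j) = j*(j + 3)*(j^2 + 4*j) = j*(j + 3)*(j + 4)*(j)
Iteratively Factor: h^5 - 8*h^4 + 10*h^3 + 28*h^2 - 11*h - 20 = (h - 4)*(h^4 - 4*h^3 - 6*h^2 + 4*h + 5) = (h - 5)*(h - 4)*(h^3 + h^2 - h - 1) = (h - 5)*(h - 4)*(h + 1)*(h^2 - 1) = (h - 5)*(h - 4)*(h - 1)*(h + 1)*(h + 1)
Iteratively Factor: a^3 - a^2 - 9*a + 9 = (a - 3)*(a^2 + 2*a - 3) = (a - 3)*(a + 3)*(a - 1)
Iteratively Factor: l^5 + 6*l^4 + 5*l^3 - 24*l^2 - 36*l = (l - 2)*(l^4 + 8*l^3 + 21*l^2 + 18*l) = (l - 2)*(l + 2)*(l^3 + 6*l^2 + 9*l) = (l - 2)*(l + 2)*(l + 3)*(l^2 + 3*l) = l*(l - 2)*(l + 2)*(l + 3)*(l + 3)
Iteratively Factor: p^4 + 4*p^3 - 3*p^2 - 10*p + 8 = (p + 4)*(p^3 - 3*p + 2) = (p - 1)*(p + 4)*(p^2 + p - 2) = (p - 1)^2*(p + 4)*(p + 2)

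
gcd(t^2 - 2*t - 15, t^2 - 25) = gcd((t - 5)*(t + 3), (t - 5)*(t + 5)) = t - 5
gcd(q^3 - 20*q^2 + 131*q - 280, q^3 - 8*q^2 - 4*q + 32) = q - 8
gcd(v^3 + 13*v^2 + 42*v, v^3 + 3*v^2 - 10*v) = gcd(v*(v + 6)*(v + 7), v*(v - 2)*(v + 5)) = v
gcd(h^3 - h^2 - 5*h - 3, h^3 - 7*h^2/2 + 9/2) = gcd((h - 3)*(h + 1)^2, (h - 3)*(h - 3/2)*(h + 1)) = h^2 - 2*h - 3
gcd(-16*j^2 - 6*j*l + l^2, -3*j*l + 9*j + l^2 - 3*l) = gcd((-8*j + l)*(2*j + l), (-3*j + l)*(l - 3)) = 1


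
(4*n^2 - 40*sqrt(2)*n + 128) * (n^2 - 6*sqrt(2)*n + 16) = 4*n^4 - 64*sqrt(2)*n^3 + 672*n^2 - 1408*sqrt(2)*n + 2048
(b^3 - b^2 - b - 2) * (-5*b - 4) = -5*b^4 + b^3 + 9*b^2 + 14*b + 8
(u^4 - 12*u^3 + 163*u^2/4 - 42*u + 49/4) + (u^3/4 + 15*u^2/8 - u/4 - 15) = u^4 - 47*u^3/4 + 341*u^2/8 - 169*u/4 - 11/4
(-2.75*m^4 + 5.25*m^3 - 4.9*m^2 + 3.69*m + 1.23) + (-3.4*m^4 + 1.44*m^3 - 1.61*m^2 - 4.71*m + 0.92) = -6.15*m^4 + 6.69*m^3 - 6.51*m^2 - 1.02*m + 2.15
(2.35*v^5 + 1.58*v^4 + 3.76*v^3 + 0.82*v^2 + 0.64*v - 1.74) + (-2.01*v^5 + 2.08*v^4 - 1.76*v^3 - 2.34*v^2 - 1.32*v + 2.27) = 0.34*v^5 + 3.66*v^4 + 2.0*v^3 - 1.52*v^2 - 0.68*v + 0.53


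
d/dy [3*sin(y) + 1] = 3*cos(y)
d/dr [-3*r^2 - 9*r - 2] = -6*r - 9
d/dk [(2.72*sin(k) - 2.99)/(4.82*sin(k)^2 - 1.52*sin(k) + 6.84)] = (-13.1104*sin(k)^2 + 28.8236*sin(k) + 14.06)*cos(k)/(23.2324*sin(k)^4 - 14.6528*sin(k)^3 + 68.248*sin(k)^2 - 20.7936*sin(k) + 46.7856)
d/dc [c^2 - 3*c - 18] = 2*c - 3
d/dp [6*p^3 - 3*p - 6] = 18*p^2 - 3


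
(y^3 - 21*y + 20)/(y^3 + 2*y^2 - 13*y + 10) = (y - 4)/(y - 2)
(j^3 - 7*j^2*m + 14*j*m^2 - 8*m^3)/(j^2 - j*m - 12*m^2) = (j^2 - 3*j*m + 2*m^2)/(j + 3*m)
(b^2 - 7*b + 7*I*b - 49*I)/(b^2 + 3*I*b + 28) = (b - 7)/(b - 4*I)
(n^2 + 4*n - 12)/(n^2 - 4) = (n + 6)/(n + 2)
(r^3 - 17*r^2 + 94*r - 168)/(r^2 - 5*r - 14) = (r^2 - 10*r + 24)/(r + 2)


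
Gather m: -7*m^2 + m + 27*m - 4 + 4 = -7*m^2 + 28*m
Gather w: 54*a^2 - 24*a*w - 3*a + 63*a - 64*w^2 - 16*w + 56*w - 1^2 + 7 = 54*a^2 + 60*a - 64*w^2 + w*(40 - 24*a) + 6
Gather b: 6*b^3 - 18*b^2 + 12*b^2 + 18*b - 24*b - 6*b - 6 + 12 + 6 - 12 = 6*b^3 - 6*b^2 - 12*b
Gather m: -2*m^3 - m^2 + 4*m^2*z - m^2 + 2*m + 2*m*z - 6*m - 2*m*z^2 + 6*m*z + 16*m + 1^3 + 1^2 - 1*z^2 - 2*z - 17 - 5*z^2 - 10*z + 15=-2*m^3 + m^2*(4*z - 2) + m*(-2*z^2 + 8*z + 12) - 6*z^2 - 12*z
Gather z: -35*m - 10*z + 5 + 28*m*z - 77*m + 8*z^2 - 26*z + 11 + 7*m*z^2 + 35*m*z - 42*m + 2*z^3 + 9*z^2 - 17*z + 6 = -154*m + 2*z^3 + z^2*(7*m + 17) + z*(63*m - 53) + 22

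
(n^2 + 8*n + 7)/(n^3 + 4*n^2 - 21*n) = (n + 1)/(n*(n - 3))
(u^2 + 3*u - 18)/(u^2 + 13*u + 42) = (u - 3)/(u + 7)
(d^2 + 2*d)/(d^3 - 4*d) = 1/(d - 2)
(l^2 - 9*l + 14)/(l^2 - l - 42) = (l - 2)/(l + 6)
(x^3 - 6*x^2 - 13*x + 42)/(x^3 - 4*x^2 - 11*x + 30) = (x - 7)/(x - 5)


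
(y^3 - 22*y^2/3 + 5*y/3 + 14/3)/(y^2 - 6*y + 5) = (3*y^2 - 19*y - 14)/(3*(y - 5))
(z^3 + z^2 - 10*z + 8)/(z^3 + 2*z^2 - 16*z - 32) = (z^2 - 3*z + 2)/(z^2 - 2*z - 8)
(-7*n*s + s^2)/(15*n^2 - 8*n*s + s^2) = s*(-7*n + s)/(15*n^2 - 8*n*s + s^2)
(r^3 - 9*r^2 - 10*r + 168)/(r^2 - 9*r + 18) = (r^2 - 3*r - 28)/(r - 3)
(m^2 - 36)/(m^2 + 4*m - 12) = (m - 6)/(m - 2)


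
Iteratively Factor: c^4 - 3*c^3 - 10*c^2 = (c)*(c^3 - 3*c^2 - 10*c) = c*(c + 2)*(c^2 - 5*c) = c^2*(c + 2)*(c - 5)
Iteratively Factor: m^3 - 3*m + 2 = (m + 2)*(m^2 - 2*m + 1) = (m - 1)*(m + 2)*(m - 1)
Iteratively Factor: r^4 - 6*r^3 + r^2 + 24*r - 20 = (r + 2)*(r^3 - 8*r^2 + 17*r - 10) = (r - 5)*(r + 2)*(r^2 - 3*r + 2) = (r - 5)*(r - 1)*(r + 2)*(r - 2)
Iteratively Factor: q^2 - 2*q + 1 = (q - 1)*(q - 1)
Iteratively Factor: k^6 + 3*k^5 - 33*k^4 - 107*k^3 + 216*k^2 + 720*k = (k + 4)*(k^5 - k^4 - 29*k^3 + 9*k^2 + 180*k) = (k - 3)*(k + 4)*(k^4 + 2*k^3 - 23*k^2 - 60*k) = (k - 3)*(k + 3)*(k + 4)*(k^3 - k^2 - 20*k) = k*(k - 3)*(k + 3)*(k + 4)*(k^2 - k - 20) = k*(k - 3)*(k + 3)*(k + 4)^2*(k - 5)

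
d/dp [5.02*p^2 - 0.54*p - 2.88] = 10.04*p - 0.54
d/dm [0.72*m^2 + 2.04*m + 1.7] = 1.44*m + 2.04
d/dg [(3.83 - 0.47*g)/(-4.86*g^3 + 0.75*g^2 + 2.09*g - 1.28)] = (-4.5684*g^3 + 56.1939*g^2 - 5.745*g - 7.4031)/(23.6196*g^6 - 7.29*g^5 - 19.7523*g^4 + 15.5766*g^3 + 2.4481*g^2 - 5.3504*g + 1.6384)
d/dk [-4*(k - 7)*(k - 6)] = 52 - 8*k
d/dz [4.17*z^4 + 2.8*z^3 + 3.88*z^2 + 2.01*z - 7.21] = 16.68*z^3 + 8.4*z^2 + 7.76*z + 2.01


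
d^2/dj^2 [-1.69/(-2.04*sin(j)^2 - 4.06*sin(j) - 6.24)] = (-28.132416*sin(j)^4 - 41.991768*sin(j)^3 + 100.393436*sin(j)^2 + 126.798672*sin(j) + 12.68852)/(2.04*sin(j)^2 + 4.06*sin(j) + 6.24)^3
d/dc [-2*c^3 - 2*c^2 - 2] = 2*c*(-3*c - 2)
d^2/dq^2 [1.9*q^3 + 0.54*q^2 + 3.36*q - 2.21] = 11.4*q + 1.08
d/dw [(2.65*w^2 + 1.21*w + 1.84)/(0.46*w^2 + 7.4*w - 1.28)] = (19.0534*w^2 - 8.4768*w - 15.1648)/(0.2116*w^4 + 6.808*w^3 + 53.5824*w^2 - 18.944*w + 1.6384)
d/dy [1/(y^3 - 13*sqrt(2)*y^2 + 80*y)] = (-3*y^2 + 26*sqrt(2)*y - 80)/(y^2*(y^2 - 13*sqrt(2)*y + 80)^2)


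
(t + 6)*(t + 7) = t^2 + 13*t + 42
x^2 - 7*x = x*(x - 7)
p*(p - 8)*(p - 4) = p^3 - 12*p^2 + 32*p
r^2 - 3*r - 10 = (r - 5)*(r + 2)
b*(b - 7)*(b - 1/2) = b^3 - 15*b^2/2 + 7*b/2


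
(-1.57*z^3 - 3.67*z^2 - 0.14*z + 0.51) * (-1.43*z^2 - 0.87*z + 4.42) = 2.2451*z^5 + 6.614*z^4 - 3.5463*z^3 - 16.8289*z^2 - 1.0625*z + 2.2542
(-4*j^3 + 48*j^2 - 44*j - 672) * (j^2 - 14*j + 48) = -4*j^5 + 104*j^4 - 908*j^3 + 2248*j^2 + 7296*j - 32256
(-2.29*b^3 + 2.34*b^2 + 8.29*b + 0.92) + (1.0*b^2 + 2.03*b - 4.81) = -2.29*b^3 + 3.34*b^2 + 10.32*b - 3.89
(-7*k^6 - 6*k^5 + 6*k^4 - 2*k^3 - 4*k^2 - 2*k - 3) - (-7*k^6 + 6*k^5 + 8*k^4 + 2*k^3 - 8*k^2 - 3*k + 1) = -12*k^5 - 2*k^4 - 4*k^3 + 4*k^2 + k - 4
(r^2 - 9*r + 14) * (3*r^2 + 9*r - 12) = 3*r^4 - 18*r^3 - 51*r^2 + 234*r - 168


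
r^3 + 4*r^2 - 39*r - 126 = (r - 6)*(r + 3)*(r + 7)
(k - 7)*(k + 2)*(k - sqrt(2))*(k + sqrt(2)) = k^4 - 5*k^3 - 16*k^2 + 10*k + 28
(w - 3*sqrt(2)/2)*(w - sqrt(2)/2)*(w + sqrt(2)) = w^3 - sqrt(2)*w^2 - 5*w/2 + 3*sqrt(2)/2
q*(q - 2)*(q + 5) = q^3 + 3*q^2 - 10*q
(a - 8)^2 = a^2 - 16*a + 64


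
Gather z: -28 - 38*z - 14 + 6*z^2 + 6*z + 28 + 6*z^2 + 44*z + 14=12*z^2 + 12*z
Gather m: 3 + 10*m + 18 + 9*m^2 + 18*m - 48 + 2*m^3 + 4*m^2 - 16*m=2*m^3 + 13*m^2 + 12*m - 27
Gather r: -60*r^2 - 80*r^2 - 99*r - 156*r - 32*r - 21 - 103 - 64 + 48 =-140*r^2 - 287*r - 140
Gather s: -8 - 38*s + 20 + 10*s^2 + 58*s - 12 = 10*s^2 + 20*s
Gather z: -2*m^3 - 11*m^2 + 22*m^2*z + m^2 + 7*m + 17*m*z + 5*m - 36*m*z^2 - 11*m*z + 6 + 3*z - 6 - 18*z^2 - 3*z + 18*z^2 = -2*m^3 - 10*m^2 - 36*m*z^2 + 12*m + z*(22*m^2 + 6*m)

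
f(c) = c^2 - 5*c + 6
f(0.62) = 3.28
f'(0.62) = -3.76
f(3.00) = 0.00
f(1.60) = 0.56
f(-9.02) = 132.46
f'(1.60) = -1.80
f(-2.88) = 28.69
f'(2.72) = 0.44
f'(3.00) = 1.00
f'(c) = 2*c - 5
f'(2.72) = 0.44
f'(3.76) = 2.52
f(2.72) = -0.20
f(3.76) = 1.34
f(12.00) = 90.00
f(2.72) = -0.20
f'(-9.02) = -23.04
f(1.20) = 1.44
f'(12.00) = 19.00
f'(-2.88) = -10.76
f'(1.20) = -2.60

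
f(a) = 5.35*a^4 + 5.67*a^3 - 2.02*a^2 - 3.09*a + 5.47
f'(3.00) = 715.68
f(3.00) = 564.46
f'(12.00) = 39377.07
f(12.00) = 120412.87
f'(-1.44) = -25.90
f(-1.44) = 11.80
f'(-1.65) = -46.25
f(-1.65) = 19.25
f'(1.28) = 64.49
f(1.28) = 24.46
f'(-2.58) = -246.95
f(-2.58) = 139.67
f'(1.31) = 68.92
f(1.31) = 26.46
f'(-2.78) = -320.18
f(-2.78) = 196.17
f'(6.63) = 6954.52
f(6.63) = 11885.94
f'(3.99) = 1610.94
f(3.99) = 1677.10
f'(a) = 21.4*a^3 + 17.01*a^2 - 4.04*a - 3.09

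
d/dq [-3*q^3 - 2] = -9*q^2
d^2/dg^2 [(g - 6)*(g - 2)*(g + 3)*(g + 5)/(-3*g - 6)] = 2*(-3*g^4 - 16*g^3 - 24*g^2 - 80)/(3*(g^3 + 6*g^2 + 12*g + 8))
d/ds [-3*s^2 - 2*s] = -6*s - 2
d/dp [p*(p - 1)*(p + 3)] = 3*p^2 + 4*p - 3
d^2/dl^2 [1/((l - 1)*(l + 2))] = 2*((l - 1)^2 + (l - 1)*(l + 2) + (l + 2)^2)/((l - 1)^3*(l + 2)^3)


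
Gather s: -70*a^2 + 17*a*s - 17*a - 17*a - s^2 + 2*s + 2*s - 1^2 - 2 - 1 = -70*a^2 - 34*a - s^2 + s*(17*a + 4) - 4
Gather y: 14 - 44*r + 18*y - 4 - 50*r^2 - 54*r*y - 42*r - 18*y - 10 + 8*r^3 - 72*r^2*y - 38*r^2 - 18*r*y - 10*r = 8*r^3 - 88*r^2 - 96*r + y*(-72*r^2 - 72*r)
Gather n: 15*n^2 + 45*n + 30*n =15*n^2 + 75*n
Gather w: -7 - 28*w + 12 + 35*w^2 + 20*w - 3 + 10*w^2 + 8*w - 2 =45*w^2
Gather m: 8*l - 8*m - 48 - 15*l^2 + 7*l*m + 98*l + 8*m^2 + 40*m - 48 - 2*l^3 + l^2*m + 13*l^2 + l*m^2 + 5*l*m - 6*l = -2*l^3 - 2*l^2 + 100*l + m^2*(l + 8) + m*(l^2 + 12*l + 32) - 96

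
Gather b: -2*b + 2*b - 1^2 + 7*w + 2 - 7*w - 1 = 0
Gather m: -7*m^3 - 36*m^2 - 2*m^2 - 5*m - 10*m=-7*m^3 - 38*m^2 - 15*m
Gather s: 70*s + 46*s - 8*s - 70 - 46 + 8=108*s - 108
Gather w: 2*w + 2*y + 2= 2*w + 2*y + 2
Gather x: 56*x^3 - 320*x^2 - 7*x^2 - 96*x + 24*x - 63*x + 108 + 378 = 56*x^3 - 327*x^2 - 135*x + 486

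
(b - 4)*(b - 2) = b^2 - 6*b + 8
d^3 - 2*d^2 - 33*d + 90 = (d - 5)*(d - 3)*(d + 6)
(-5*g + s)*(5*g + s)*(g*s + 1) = -25*g^3*s - 25*g^2 + g*s^3 + s^2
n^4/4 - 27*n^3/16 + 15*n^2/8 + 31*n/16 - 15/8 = (n/4 + 1/4)*(n - 5)*(n - 2)*(n - 3/4)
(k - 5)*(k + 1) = k^2 - 4*k - 5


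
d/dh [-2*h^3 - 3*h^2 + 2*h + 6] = -6*h^2 - 6*h + 2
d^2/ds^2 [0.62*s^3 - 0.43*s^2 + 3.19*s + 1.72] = 3.72*s - 0.86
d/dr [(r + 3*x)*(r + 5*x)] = 2*r + 8*x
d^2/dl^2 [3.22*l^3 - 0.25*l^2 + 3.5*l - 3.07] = 19.32*l - 0.5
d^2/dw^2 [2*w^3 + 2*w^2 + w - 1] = 12*w + 4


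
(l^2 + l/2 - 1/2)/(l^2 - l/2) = (l + 1)/l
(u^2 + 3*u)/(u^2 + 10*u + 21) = u/(u + 7)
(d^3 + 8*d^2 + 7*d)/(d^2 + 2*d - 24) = d*(d^2 + 8*d + 7)/(d^2 + 2*d - 24)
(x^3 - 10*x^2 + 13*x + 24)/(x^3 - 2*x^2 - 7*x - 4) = (x^2 - 11*x + 24)/(x^2 - 3*x - 4)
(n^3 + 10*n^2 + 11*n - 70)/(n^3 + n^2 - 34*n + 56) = (n + 5)/(n - 4)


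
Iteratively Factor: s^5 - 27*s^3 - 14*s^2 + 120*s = (s - 2)*(s^4 + 2*s^3 - 23*s^2 - 60*s) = s*(s - 2)*(s^3 + 2*s^2 - 23*s - 60) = s*(s - 5)*(s - 2)*(s^2 + 7*s + 12) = s*(s - 5)*(s - 2)*(s + 4)*(s + 3)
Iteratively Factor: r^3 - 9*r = (r)*(r^2 - 9) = r*(r - 3)*(r + 3)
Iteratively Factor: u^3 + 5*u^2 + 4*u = (u + 4)*(u^2 + u) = u*(u + 4)*(u + 1)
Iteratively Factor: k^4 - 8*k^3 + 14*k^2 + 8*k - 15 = (k - 3)*(k^3 - 5*k^2 - k + 5) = (k - 3)*(k + 1)*(k^2 - 6*k + 5) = (k - 3)*(k - 1)*(k + 1)*(k - 5)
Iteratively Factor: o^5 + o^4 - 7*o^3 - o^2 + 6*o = (o + 3)*(o^4 - 2*o^3 - o^2 + 2*o) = (o - 2)*(o + 3)*(o^3 - o) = (o - 2)*(o + 1)*(o + 3)*(o^2 - o) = o*(o - 2)*(o + 1)*(o + 3)*(o - 1)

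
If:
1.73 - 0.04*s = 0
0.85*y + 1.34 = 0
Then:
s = 43.25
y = -1.58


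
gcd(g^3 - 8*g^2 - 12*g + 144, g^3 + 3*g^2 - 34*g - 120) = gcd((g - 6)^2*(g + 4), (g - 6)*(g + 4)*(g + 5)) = g^2 - 2*g - 24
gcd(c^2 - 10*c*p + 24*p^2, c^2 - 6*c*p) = -c + 6*p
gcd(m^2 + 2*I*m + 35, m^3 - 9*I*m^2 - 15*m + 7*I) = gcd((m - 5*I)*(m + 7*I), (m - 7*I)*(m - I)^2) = 1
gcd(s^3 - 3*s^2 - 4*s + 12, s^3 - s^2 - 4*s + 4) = s^2 - 4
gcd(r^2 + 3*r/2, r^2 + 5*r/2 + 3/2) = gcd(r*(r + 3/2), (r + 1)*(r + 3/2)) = r + 3/2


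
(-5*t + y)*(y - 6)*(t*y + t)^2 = -5*t^3*y^3 + 20*t^3*y^2 + 55*t^3*y + 30*t^3 + t^2*y^4 - 4*t^2*y^3 - 11*t^2*y^2 - 6*t^2*y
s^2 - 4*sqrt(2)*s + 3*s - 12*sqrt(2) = (s + 3)*(s - 4*sqrt(2))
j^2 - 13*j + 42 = (j - 7)*(j - 6)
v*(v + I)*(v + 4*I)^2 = v^4 + 9*I*v^3 - 24*v^2 - 16*I*v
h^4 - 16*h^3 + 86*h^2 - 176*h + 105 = (h - 7)*(h - 5)*(h - 3)*(h - 1)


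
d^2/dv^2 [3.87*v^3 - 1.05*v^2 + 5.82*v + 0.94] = 23.22*v - 2.1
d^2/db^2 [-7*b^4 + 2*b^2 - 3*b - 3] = 4 - 84*b^2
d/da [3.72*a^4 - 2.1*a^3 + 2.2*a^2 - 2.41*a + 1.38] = 14.88*a^3 - 6.3*a^2 + 4.4*a - 2.41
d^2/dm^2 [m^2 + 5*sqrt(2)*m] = 2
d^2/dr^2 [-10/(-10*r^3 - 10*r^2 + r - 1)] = 20*(-10*(3*r + 1)*(10*r^3 + 10*r^2 - r + 1) + (30*r^2 + 20*r - 1)^2)/(10*r^3 + 10*r^2 - r + 1)^3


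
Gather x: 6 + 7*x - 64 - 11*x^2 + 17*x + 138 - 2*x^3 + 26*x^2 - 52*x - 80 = -2*x^3 + 15*x^2 - 28*x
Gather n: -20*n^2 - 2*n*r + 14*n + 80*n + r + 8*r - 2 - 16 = -20*n^2 + n*(94 - 2*r) + 9*r - 18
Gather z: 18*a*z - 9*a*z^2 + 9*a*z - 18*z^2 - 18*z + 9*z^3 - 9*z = 9*z^3 + z^2*(-9*a - 18) + z*(27*a - 27)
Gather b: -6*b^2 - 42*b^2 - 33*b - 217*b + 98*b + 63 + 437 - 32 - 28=-48*b^2 - 152*b + 440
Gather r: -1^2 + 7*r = 7*r - 1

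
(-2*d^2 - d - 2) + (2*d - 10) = -2*d^2 + d - 12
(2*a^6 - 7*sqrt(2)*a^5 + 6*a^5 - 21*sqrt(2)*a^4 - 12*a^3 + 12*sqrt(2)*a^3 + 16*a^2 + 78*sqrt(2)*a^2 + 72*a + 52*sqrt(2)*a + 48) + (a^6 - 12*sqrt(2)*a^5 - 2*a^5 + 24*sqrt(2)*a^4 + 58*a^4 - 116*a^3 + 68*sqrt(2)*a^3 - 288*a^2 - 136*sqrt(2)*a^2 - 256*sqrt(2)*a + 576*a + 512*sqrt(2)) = 3*a^6 - 19*sqrt(2)*a^5 + 4*a^5 + 3*sqrt(2)*a^4 + 58*a^4 - 128*a^3 + 80*sqrt(2)*a^3 - 272*a^2 - 58*sqrt(2)*a^2 - 204*sqrt(2)*a + 648*a + 48 + 512*sqrt(2)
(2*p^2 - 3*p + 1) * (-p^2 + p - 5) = -2*p^4 + 5*p^3 - 14*p^2 + 16*p - 5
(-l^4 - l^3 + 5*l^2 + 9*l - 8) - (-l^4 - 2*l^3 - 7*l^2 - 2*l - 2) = l^3 + 12*l^2 + 11*l - 6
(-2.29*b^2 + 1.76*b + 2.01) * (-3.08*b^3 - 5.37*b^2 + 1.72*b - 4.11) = 7.0532*b^5 + 6.8765*b^4 - 19.5808*b^3 + 1.6454*b^2 - 3.7764*b - 8.2611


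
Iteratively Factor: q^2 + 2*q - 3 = (q + 3)*(q - 1)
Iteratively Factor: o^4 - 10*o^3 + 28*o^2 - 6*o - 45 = (o - 3)*(o^3 - 7*o^2 + 7*o + 15) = (o - 3)^2*(o^2 - 4*o - 5) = (o - 5)*(o - 3)^2*(o + 1)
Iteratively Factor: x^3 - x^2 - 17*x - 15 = (x + 1)*(x^2 - 2*x - 15) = (x + 1)*(x + 3)*(x - 5)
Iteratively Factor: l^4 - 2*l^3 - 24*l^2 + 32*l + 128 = (l + 4)*(l^3 - 6*l^2 + 32) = (l - 4)*(l + 4)*(l^2 - 2*l - 8) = (l - 4)*(l + 2)*(l + 4)*(l - 4)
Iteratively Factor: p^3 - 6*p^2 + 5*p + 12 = (p - 3)*(p^2 - 3*p - 4) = (p - 3)*(p + 1)*(p - 4)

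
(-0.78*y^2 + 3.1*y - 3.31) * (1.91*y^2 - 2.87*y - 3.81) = -1.4898*y^4 + 8.1596*y^3 - 12.2473*y^2 - 2.3113*y + 12.6111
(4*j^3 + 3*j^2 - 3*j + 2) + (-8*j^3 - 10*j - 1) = -4*j^3 + 3*j^2 - 13*j + 1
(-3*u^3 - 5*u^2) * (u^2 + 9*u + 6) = -3*u^5 - 32*u^4 - 63*u^3 - 30*u^2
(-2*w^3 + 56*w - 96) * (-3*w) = 6*w^4 - 168*w^2 + 288*w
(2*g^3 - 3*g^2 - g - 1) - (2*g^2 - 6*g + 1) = 2*g^3 - 5*g^2 + 5*g - 2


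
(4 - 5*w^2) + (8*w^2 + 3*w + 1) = 3*w^2 + 3*w + 5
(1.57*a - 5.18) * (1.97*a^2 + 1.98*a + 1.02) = 3.0929*a^3 - 7.096*a^2 - 8.655*a - 5.2836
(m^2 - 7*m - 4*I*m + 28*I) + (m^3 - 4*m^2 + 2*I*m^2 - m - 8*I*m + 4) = m^3 - 3*m^2 + 2*I*m^2 - 8*m - 12*I*m + 4 + 28*I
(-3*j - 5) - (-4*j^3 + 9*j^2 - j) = 4*j^3 - 9*j^2 - 2*j - 5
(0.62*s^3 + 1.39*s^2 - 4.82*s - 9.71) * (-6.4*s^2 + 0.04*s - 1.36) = -3.968*s^5 - 8.8712*s^4 + 30.0604*s^3 + 60.0608*s^2 + 6.1668*s + 13.2056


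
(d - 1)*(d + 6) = d^2 + 5*d - 6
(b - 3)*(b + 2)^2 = b^3 + b^2 - 8*b - 12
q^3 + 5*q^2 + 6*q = q*(q + 2)*(q + 3)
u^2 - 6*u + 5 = (u - 5)*(u - 1)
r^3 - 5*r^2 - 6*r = r*(r - 6)*(r + 1)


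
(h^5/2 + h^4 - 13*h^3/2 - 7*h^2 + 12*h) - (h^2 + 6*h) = h^5/2 + h^4 - 13*h^3/2 - 8*h^2 + 6*h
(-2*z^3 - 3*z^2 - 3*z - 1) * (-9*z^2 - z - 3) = 18*z^5 + 29*z^4 + 36*z^3 + 21*z^2 + 10*z + 3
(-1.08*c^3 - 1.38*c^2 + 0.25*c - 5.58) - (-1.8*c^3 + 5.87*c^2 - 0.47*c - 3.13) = 0.72*c^3 - 7.25*c^2 + 0.72*c - 2.45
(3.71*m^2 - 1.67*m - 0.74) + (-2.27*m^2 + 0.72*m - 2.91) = 1.44*m^2 - 0.95*m - 3.65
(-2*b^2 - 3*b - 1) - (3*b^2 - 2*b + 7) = -5*b^2 - b - 8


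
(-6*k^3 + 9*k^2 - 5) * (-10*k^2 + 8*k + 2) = 60*k^5 - 138*k^4 + 60*k^3 + 68*k^2 - 40*k - 10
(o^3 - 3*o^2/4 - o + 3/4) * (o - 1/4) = o^4 - o^3 - 13*o^2/16 + o - 3/16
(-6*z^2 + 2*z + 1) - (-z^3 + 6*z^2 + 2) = z^3 - 12*z^2 + 2*z - 1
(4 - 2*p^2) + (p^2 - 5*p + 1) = -p^2 - 5*p + 5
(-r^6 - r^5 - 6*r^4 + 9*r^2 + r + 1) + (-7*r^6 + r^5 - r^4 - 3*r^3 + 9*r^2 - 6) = -8*r^6 - 7*r^4 - 3*r^3 + 18*r^2 + r - 5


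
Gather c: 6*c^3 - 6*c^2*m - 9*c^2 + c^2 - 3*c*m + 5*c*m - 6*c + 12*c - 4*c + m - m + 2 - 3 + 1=6*c^3 + c^2*(-6*m - 8) + c*(2*m + 2)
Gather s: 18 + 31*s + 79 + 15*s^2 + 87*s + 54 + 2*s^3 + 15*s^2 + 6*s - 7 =2*s^3 + 30*s^2 + 124*s + 144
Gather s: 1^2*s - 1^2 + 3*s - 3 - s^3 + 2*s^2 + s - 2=-s^3 + 2*s^2 + 5*s - 6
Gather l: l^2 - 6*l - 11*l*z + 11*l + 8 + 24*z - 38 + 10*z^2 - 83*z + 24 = l^2 + l*(5 - 11*z) + 10*z^2 - 59*z - 6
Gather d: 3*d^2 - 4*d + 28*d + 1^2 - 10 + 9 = 3*d^2 + 24*d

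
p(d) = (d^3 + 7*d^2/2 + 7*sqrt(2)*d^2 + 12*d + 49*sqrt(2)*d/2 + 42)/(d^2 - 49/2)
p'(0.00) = -1.90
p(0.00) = -1.71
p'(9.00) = -3.44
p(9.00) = 40.29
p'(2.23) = -8.83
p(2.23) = -11.46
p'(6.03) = -61.52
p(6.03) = 86.82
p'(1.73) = -6.00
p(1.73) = -7.81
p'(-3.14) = 0.44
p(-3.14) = 0.23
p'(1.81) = -6.36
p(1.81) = -8.30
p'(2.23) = -8.83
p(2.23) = -11.46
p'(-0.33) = -1.53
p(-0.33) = -1.15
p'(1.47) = -4.98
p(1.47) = -6.39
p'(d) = -2*d*(d^3 + 7*d^2/2 + 7*sqrt(2)*d^2 + 12*d + 49*sqrt(2)*d/2 + 42)/(d^2 - 49/2)^2 + (3*d^2 + 7*d + 14*sqrt(2)*d + 12 + 49*sqrt(2)/2)/(d^2 - 49/2)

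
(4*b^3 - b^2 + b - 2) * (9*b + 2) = 36*b^4 - b^3 + 7*b^2 - 16*b - 4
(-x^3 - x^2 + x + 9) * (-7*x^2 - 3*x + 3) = 7*x^5 + 10*x^4 - 7*x^3 - 69*x^2 - 24*x + 27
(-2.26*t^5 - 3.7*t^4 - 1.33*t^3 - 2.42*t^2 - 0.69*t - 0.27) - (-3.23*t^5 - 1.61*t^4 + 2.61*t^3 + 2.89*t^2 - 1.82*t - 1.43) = 0.97*t^5 - 2.09*t^4 - 3.94*t^3 - 5.31*t^2 + 1.13*t + 1.16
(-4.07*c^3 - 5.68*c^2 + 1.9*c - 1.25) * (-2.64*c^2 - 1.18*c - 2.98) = 10.7448*c^5 + 19.7978*c^4 + 13.815*c^3 + 17.9844*c^2 - 4.187*c + 3.725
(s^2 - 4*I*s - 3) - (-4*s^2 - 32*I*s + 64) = 5*s^2 + 28*I*s - 67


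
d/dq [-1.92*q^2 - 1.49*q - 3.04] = -3.84*q - 1.49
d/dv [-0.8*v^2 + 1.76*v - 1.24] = 1.76 - 1.6*v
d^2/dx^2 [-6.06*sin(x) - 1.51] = 6.06*sin(x)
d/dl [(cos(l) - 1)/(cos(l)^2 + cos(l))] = -(sin(l)^3/cos(l)^2 + 2*tan(l))/(cos(l) + 1)^2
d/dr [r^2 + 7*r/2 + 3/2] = 2*r + 7/2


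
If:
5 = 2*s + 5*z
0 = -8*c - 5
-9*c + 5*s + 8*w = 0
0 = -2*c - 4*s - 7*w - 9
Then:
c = -5/8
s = 181/24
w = -65/12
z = -121/60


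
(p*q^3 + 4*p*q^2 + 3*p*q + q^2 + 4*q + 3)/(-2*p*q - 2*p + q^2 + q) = (-p*q^2 - 3*p*q - q - 3)/(2*p - q)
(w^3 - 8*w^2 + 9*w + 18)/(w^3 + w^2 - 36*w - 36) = (w - 3)/(w + 6)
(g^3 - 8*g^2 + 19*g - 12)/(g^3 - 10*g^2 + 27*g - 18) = (g - 4)/(g - 6)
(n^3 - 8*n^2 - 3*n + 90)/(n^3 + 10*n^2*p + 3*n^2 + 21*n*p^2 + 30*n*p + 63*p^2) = (n^2 - 11*n + 30)/(n^2 + 10*n*p + 21*p^2)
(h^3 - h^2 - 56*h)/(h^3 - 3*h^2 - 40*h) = (h + 7)/(h + 5)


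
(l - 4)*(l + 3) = l^2 - l - 12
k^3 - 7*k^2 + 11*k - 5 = (k - 5)*(k - 1)^2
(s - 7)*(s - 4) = s^2 - 11*s + 28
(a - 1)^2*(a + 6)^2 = a^4 + 10*a^3 + 13*a^2 - 60*a + 36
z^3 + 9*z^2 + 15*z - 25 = (z - 1)*(z + 5)^2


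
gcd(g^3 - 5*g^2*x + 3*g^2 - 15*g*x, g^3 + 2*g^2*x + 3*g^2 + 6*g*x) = g^2 + 3*g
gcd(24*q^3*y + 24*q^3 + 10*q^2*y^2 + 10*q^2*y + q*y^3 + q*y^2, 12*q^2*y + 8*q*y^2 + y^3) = 6*q + y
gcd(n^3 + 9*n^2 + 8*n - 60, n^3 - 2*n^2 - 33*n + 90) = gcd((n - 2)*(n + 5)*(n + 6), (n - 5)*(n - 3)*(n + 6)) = n + 6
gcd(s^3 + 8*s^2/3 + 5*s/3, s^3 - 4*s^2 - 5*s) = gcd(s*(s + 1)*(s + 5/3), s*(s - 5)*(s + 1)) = s^2 + s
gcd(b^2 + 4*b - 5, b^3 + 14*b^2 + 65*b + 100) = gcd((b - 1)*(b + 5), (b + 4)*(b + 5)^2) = b + 5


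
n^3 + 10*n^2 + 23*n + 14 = (n + 1)*(n + 2)*(n + 7)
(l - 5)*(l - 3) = l^2 - 8*l + 15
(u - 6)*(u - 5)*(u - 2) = u^3 - 13*u^2 + 52*u - 60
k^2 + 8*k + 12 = (k + 2)*(k + 6)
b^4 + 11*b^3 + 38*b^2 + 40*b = b*(b + 2)*(b + 4)*(b + 5)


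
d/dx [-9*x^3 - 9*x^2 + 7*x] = -27*x^2 - 18*x + 7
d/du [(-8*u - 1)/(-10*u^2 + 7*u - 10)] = (-80*u^2 - 20*u + 87)/(100*u^4 - 140*u^3 + 249*u^2 - 140*u + 100)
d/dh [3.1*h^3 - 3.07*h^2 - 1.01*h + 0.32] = 9.3*h^2 - 6.14*h - 1.01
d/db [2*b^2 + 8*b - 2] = 4*b + 8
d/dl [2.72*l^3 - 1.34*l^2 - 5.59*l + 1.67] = 8.16*l^2 - 2.68*l - 5.59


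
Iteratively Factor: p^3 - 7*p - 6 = (p + 2)*(p^2 - 2*p - 3) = (p + 1)*(p + 2)*(p - 3)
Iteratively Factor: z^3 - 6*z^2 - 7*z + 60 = (z + 3)*(z^2 - 9*z + 20) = (z - 5)*(z + 3)*(z - 4)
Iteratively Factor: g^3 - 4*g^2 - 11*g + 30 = (g - 5)*(g^2 + g - 6) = (g - 5)*(g - 2)*(g + 3)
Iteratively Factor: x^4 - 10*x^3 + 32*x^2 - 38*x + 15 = (x - 1)*(x^3 - 9*x^2 + 23*x - 15) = (x - 5)*(x - 1)*(x^2 - 4*x + 3) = (x - 5)*(x - 1)^2*(x - 3)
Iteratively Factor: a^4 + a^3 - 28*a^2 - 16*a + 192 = (a - 3)*(a^3 + 4*a^2 - 16*a - 64) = (a - 4)*(a - 3)*(a^2 + 8*a + 16) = (a - 4)*(a - 3)*(a + 4)*(a + 4)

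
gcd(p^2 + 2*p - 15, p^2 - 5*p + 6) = p - 3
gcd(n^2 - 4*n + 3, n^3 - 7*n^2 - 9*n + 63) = n - 3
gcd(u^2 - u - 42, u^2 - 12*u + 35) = u - 7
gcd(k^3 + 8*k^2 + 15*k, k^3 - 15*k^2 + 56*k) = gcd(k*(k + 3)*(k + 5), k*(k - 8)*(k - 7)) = k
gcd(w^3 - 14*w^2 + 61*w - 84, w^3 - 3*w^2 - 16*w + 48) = w^2 - 7*w + 12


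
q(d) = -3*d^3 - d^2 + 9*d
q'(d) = -9*d^2 - 2*d + 9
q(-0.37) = -3.31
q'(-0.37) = 8.51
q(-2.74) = 29.54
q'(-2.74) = -53.09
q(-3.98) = 137.47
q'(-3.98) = -125.60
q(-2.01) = 2.23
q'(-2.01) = -23.34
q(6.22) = -704.63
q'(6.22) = -351.64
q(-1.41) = -6.27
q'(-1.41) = -6.07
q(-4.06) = 147.75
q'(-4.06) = -131.23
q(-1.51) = -5.54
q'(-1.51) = -8.50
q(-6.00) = 558.00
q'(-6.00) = -303.00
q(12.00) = -5220.00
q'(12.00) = -1311.00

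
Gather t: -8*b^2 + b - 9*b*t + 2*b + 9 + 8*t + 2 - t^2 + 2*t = -8*b^2 + 3*b - t^2 + t*(10 - 9*b) + 11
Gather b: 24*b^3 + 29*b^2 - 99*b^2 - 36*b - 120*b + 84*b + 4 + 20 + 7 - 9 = 24*b^3 - 70*b^2 - 72*b + 22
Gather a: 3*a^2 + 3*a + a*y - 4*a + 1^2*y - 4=3*a^2 + a*(y - 1) + y - 4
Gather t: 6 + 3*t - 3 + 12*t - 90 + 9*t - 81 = 24*t - 168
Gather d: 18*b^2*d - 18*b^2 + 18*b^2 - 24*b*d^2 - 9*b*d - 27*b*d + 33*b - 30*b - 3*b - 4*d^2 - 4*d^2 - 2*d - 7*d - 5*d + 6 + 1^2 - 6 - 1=d^2*(-24*b - 8) + d*(18*b^2 - 36*b - 14)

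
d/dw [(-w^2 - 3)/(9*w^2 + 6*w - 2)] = 2*(-3*w^2 + 29*w + 9)/(81*w^4 + 108*w^3 - 24*w + 4)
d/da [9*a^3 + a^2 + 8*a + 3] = 27*a^2 + 2*a + 8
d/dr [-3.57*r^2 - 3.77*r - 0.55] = -7.14*r - 3.77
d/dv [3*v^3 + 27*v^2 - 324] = 9*v*(v + 6)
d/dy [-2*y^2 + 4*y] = 4 - 4*y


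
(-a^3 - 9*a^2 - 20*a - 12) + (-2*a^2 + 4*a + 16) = -a^3 - 11*a^2 - 16*a + 4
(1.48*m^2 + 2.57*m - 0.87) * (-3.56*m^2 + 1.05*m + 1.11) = -5.2688*m^4 - 7.5952*m^3 + 7.4385*m^2 + 1.9392*m - 0.9657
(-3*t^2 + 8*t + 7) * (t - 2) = -3*t^3 + 14*t^2 - 9*t - 14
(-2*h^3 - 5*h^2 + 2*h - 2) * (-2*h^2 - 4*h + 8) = 4*h^5 + 18*h^4 - 44*h^2 + 24*h - 16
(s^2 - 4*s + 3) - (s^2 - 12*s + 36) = 8*s - 33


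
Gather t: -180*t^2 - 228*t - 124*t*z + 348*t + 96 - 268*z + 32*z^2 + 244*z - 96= -180*t^2 + t*(120 - 124*z) + 32*z^2 - 24*z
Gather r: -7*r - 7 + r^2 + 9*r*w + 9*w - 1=r^2 + r*(9*w - 7) + 9*w - 8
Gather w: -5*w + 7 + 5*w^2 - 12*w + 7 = 5*w^2 - 17*w + 14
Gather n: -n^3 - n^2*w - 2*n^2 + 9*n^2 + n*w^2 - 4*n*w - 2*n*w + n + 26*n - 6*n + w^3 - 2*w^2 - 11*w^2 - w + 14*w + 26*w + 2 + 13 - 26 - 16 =-n^3 + n^2*(7 - w) + n*(w^2 - 6*w + 21) + w^3 - 13*w^2 + 39*w - 27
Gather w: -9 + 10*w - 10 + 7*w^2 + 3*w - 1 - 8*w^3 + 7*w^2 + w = -8*w^3 + 14*w^2 + 14*w - 20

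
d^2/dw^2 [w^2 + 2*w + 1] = 2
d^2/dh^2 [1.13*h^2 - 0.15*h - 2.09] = 2.26000000000000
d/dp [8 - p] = -1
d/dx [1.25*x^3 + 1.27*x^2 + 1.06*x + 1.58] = 3.75*x^2 + 2.54*x + 1.06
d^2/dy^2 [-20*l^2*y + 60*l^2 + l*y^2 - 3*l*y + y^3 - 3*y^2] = 2*l + 6*y - 6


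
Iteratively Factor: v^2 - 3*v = (v - 3)*(v)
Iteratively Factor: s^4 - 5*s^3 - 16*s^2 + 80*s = (s + 4)*(s^3 - 9*s^2 + 20*s) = (s - 4)*(s + 4)*(s^2 - 5*s) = s*(s - 4)*(s + 4)*(s - 5)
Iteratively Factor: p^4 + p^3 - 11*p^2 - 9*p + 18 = (p - 1)*(p^3 + 2*p^2 - 9*p - 18) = (p - 3)*(p - 1)*(p^2 + 5*p + 6) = (p - 3)*(p - 1)*(p + 3)*(p + 2)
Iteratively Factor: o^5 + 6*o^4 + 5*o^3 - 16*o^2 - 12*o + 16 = (o + 2)*(o^4 + 4*o^3 - 3*o^2 - 10*o + 8) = (o + 2)^2*(o^3 + 2*o^2 - 7*o + 4) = (o - 1)*(o + 2)^2*(o^2 + 3*o - 4) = (o - 1)*(o + 2)^2*(o + 4)*(o - 1)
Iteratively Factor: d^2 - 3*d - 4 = (d + 1)*(d - 4)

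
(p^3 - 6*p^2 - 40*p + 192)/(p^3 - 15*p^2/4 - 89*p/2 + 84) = 4*(p - 4)/(4*p - 7)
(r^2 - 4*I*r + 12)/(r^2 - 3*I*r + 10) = (r - 6*I)/(r - 5*I)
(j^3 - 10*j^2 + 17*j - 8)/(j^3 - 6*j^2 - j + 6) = (j^2 - 9*j + 8)/(j^2 - 5*j - 6)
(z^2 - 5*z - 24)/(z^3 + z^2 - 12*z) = (z^2 - 5*z - 24)/(z*(z^2 + z - 12))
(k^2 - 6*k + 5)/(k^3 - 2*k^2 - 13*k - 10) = (k - 1)/(k^2 + 3*k + 2)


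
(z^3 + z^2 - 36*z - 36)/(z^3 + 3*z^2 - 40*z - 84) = (z^2 + 7*z + 6)/(z^2 + 9*z + 14)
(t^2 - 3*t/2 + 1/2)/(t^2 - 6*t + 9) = (2*t^2 - 3*t + 1)/(2*(t^2 - 6*t + 9))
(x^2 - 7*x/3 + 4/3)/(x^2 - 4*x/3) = (x - 1)/x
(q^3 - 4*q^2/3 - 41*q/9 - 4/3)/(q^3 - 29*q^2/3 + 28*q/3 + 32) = (q + 1/3)/(q - 8)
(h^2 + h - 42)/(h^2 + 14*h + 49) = (h - 6)/(h + 7)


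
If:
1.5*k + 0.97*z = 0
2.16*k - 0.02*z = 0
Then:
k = 0.00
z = 0.00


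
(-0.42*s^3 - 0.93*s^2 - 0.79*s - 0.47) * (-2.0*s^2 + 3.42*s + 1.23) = 0.84*s^5 + 0.4236*s^4 - 2.1172*s^3 - 2.9057*s^2 - 2.5791*s - 0.5781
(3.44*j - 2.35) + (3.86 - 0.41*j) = 3.03*j + 1.51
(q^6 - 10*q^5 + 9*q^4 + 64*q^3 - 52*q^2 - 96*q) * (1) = q^6 - 10*q^5 + 9*q^4 + 64*q^3 - 52*q^2 - 96*q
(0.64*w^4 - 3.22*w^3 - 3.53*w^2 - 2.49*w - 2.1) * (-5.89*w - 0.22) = -3.7696*w^5 + 18.825*w^4 + 21.5001*w^3 + 15.4427*w^2 + 12.9168*w + 0.462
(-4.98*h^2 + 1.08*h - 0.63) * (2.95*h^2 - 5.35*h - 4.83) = -14.691*h^4 + 29.829*h^3 + 16.4169*h^2 - 1.8459*h + 3.0429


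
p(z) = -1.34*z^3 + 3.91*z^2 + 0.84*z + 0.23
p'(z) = -4.02*z^2 + 7.82*z + 0.84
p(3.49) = -6.18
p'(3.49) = -20.83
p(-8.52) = 1105.65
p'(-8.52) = -357.60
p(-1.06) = 5.33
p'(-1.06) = -11.97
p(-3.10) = 75.12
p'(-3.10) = -62.03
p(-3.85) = 131.42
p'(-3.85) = -88.85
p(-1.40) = 10.39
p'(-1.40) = -17.99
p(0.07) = 0.31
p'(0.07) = 1.37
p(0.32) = 0.86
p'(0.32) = 2.93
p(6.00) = -143.41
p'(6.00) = -96.96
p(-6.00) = 425.39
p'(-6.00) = -190.80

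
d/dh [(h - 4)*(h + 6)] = 2*h + 2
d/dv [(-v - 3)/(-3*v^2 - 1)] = (3*v^2 - 6*v*(v + 3) + 1)/(3*v^2 + 1)^2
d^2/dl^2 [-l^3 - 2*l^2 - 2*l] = -6*l - 4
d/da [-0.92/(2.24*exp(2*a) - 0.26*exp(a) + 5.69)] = (4.1216*exp(a) - 0.2392)*exp(a)/(2.24*exp(2*a) - 0.26*exp(a) + 5.69)^2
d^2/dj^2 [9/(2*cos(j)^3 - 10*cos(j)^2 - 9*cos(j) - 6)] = 9*((-15*cos(j) - 40*cos(2*j) + 9*cos(3*j))*(-2*cos(j)^3 + 10*cos(j)^2 + 9*cos(j) + 6)/2 - 2*(-6*cos(j)^2 + 20*cos(j) + 9)^2*sin(j)^2)/(-2*cos(j)^3 + 10*cos(j)^2 + 9*cos(j) + 6)^3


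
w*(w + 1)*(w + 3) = w^3 + 4*w^2 + 3*w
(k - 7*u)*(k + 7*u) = k^2 - 49*u^2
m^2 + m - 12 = (m - 3)*(m + 4)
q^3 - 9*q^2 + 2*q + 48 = (q - 8)*(q - 3)*(q + 2)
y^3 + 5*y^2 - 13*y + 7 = (y - 1)^2*(y + 7)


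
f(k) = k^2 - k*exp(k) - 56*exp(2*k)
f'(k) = -k*exp(k) + 2*k - 112*exp(2*k) - exp(k)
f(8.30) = -906760075.59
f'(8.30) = -1813490898.09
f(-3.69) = 13.67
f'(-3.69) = -7.38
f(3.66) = -84700.26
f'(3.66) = -169316.62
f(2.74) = -13466.34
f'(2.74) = -26915.27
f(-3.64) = 13.31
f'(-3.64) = -7.29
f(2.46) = -7694.89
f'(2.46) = -15379.87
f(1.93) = -2667.63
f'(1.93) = -5332.45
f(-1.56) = 0.29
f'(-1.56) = -7.95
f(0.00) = -56.00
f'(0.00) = -113.00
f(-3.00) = 9.01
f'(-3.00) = -6.18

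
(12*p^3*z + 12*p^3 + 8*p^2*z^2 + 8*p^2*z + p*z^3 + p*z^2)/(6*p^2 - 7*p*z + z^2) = p*(12*p^2*z + 12*p^2 + 8*p*z^2 + 8*p*z + z^3 + z^2)/(6*p^2 - 7*p*z + z^2)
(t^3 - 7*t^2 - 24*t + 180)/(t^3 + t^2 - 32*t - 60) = (t - 6)/(t + 2)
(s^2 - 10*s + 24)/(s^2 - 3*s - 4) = (s - 6)/(s + 1)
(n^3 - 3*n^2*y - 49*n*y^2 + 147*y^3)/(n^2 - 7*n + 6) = (n^3 - 3*n^2*y - 49*n*y^2 + 147*y^3)/(n^2 - 7*n + 6)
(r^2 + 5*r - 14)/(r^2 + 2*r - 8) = (r + 7)/(r + 4)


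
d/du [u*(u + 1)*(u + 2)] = 3*u^2 + 6*u + 2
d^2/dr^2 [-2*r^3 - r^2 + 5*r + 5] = -12*r - 2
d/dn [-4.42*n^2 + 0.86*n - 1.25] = 0.86 - 8.84*n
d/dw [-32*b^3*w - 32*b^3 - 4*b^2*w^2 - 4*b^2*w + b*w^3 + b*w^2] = b*(-32*b^2 - 8*b*w - 4*b + 3*w^2 + 2*w)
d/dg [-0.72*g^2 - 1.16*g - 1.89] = -1.44*g - 1.16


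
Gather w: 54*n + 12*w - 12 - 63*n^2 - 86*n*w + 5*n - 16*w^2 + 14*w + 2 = -63*n^2 + 59*n - 16*w^2 + w*(26 - 86*n) - 10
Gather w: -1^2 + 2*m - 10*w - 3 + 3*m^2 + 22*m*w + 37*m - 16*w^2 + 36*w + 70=3*m^2 + 39*m - 16*w^2 + w*(22*m + 26) + 66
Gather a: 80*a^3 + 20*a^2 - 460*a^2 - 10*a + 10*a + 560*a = 80*a^3 - 440*a^2 + 560*a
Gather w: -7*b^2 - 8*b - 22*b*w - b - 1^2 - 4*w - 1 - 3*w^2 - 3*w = -7*b^2 - 9*b - 3*w^2 + w*(-22*b - 7) - 2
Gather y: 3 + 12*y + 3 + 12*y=24*y + 6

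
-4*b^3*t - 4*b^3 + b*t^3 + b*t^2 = (-2*b + t)*(2*b + t)*(b*t + b)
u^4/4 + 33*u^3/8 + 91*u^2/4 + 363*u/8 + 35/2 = (u/4 + 1)*(u + 1/2)*(u + 5)*(u + 7)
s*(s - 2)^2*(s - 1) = s^4 - 5*s^3 + 8*s^2 - 4*s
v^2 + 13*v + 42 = (v + 6)*(v + 7)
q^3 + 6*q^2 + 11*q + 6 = (q + 1)*(q + 2)*(q + 3)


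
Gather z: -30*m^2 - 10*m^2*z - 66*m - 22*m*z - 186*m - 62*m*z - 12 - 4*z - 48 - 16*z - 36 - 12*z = -30*m^2 - 252*m + z*(-10*m^2 - 84*m - 32) - 96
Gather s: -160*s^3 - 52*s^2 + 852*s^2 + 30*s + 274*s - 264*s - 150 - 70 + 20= -160*s^3 + 800*s^2 + 40*s - 200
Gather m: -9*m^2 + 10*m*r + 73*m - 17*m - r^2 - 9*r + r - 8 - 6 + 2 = -9*m^2 + m*(10*r + 56) - r^2 - 8*r - 12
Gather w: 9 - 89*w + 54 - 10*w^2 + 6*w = -10*w^2 - 83*w + 63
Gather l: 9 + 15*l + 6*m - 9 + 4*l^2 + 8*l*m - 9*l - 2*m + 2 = 4*l^2 + l*(8*m + 6) + 4*m + 2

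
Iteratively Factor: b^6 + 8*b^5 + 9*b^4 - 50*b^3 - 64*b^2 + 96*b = (b - 2)*(b^5 + 10*b^4 + 29*b^3 + 8*b^2 - 48*b) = (b - 2)*(b + 4)*(b^4 + 6*b^3 + 5*b^2 - 12*b) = b*(b - 2)*(b + 4)*(b^3 + 6*b^2 + 5*b - 12) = b*(b - 2)*(b - 1)*(b + 4)*(b^2 + 7*b + 12) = b*(b - 2)*(b - 1)*(b + 3)*(b + 4)*(b + 4)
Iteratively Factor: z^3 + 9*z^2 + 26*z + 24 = (z + 2)*(z^2 + 7*z + 12) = (z + 2)*(z + 3)*(z + 4)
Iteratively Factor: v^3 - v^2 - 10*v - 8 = (v + 2)*(v^2 - 3*v - 4) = (v - 4)*(v + 2)*(v + 1)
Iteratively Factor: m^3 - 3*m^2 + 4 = (m - 2)*(m^2 - m - 2) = (m - 2)^2*(m + 1)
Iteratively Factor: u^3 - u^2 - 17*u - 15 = (u - 5)*(u^2 + 4*u + 3) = (u - 5)*(u + 3)*(u + 1)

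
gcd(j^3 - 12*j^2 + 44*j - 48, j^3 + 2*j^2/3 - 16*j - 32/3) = j - 4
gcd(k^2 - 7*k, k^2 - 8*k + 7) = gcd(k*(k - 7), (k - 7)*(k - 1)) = k - 7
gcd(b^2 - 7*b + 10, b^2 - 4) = b - 2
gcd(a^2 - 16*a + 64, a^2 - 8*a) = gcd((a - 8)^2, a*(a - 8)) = a - 8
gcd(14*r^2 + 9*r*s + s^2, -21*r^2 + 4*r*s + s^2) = 7*r + s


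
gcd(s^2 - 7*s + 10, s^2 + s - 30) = s - 5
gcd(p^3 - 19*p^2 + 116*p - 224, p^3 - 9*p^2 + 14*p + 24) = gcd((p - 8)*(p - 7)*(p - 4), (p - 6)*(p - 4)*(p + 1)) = p - 4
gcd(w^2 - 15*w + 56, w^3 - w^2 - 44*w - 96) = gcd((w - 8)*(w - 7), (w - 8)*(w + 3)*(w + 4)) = w - 8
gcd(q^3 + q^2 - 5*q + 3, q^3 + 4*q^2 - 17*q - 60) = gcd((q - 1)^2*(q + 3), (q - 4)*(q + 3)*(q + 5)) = q + 3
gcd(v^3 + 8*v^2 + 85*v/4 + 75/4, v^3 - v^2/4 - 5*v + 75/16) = v + 5/2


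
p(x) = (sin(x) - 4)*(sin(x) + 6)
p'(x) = (sin(x) - 4)*cos(x) + (sin(x) + 6)*cos(x)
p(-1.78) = -25.00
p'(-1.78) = -0.01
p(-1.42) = -25.00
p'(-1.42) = 0.00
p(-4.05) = -21.80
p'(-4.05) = -2.20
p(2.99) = -23.68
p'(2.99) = -2.28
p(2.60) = -22.70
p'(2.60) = -2.60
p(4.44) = -25.00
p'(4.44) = -0.02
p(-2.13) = -24.98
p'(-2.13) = -0.16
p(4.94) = -25.00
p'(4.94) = 0.01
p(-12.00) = -22.64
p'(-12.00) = 2.59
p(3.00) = -23.70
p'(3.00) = -2.26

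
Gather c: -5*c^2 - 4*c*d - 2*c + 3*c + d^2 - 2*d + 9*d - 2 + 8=-5*c^2 + c*(1 - 4*d) + d^2 + 7*d + 6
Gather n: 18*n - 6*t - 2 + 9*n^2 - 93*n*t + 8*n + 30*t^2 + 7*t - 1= 9*n^2 + n*(26 - 93*t) + 30*t^2 + t - 3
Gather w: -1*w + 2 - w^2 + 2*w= -w^2 + w + 2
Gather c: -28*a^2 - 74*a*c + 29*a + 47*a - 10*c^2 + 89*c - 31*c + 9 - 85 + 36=-28*a^2 + 76*a - 10*c^2 + c*(58 - 74*a) - 40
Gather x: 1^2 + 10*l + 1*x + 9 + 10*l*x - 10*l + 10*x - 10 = x*(10*l + 11)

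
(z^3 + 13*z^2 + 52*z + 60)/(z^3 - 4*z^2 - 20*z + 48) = (z^3 + 13*z^2 + 52*z + 60)/(z^3 - 4*z^2 - 20*z + 48)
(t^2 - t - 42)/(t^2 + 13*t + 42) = (t - 7)/(t + 7)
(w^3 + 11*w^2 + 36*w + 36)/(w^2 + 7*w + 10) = (w^2 + 9*w + 18)/(w + 5)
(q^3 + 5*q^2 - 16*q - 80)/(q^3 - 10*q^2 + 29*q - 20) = (q^2 + 9*q + 20)/(q^2 - 6*q + 5)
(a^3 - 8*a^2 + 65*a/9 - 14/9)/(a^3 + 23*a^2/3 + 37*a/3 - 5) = (3*a^2 - 23*a + 14)/(3*(a^2 + 8*a + 15))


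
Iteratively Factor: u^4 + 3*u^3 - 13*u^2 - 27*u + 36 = (u + 4)*(u^3 - u^2 - 9*u + 9) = (u + 3)*(u + 4)*(u^2 - 4*u + 3) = (u - 1)*(u + 3)*(u + 4)*(u - 3)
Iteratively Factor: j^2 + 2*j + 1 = (j + 1)*(j + 1)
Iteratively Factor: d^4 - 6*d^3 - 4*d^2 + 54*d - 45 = (d - 3)*(d^3 - 3*d^2 - 13*d + 15) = (d - 5)*(d - 3)*(d^2 + 2*d - 3) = (d - 5)*(d - 3)*(d - 1)*(d + 3)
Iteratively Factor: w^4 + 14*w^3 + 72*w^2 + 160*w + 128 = (w + 4)*(w^3 + 10*w^2 + 32*w + 32) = (w + 4)^2*(w^2 + 6*w + 8) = (w + 4)^3*(w + 2)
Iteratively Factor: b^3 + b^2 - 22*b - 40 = (b + 4)*(b^2 - 3*b - 10) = (b + 2)*(b + 4)*(b - 5)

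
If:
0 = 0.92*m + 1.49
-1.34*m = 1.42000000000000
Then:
No Solution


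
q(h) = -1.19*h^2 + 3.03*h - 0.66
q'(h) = 3.03 - 2.38*h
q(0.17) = -0.18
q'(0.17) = 2.63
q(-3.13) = -21.80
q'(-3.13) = 10.48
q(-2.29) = -13.84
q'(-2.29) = 8.48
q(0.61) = 0.75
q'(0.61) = 1.58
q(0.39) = 0.34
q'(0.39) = 2.10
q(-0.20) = -1.31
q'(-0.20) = 3.51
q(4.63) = -12.14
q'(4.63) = -7.99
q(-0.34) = -1.83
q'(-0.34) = 3.84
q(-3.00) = -20.46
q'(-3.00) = 10.17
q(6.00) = -25.32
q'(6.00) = -11.25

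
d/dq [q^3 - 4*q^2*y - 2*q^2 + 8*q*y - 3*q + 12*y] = 3*q^2 - 8*q*y - 4*q + 8*y - 3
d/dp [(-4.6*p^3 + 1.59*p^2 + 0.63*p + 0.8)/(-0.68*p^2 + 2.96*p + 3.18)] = (3.128*p^4 - 27.232*p^3 - 38.7492*p^2 + 11.2004*p - 0.3646)/(0.4624*p^4 - 4.0256*p^3 + 4.4368*p^2 + 18.8256*p + 10.1124)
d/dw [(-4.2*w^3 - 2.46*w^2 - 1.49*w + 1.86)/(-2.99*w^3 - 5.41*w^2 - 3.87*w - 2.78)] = (15.3666*w^4 + 23.5978*w^3 + 53.1715*w^2 + 33.8028*w + 11.3404)/(8.9401*w^6 + 32.3518*w^5 + 52.4107*w^4 + 58.4978*w^3 + 45.0565*w^2 + 21.5172*w + 7.7284)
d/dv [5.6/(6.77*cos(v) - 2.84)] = 37.912*sin(v)/(6.77*cos(v) - 2.84)^2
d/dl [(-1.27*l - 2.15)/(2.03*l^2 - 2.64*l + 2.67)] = (2.5781*l^2 + 8.729*l - 9.0669)/(4.1209*l^4 - 10.7184*l^3 + 17.8098*l^2 - 14.0976*l + 7.1289)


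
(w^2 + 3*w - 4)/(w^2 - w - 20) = (w - 1)/(w - 5)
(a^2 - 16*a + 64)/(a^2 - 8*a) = (a - 8)/a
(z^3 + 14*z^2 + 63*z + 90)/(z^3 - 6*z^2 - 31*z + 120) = (z^2 + 9*z + 18)/(z^2 - 11*z + 24)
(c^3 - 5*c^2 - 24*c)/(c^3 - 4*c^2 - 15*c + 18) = c*(c - 8)/(c^2 - 7*c + 6)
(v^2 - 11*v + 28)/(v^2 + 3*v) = (v^2 - 11*v + 28)/(v*(v + 3))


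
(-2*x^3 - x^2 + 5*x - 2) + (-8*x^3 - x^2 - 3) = -10*x^3 - 2*x^2 + 5*x - 5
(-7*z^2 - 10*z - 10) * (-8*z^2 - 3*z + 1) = 56*z^4 + 101*z^3 + 103*z^2 + 20*z - 10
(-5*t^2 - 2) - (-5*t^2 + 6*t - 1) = -6*t - 1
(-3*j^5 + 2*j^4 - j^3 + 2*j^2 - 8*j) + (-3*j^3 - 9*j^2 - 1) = -3*j^5 + 2*j^4 - 4*j^3 - 7*j^2 - 8*j - 1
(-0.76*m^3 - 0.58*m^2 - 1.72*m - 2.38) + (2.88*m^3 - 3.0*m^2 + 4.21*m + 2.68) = 2.12*m^3 - 3.58*m^2 + 2.49*m + 0.3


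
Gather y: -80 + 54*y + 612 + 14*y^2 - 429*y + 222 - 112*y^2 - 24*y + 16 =-98*y^2 - 399*y + 770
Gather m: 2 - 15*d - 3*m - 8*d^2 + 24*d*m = -8*d^2 - 15*d + m*(24*d - 3) + 2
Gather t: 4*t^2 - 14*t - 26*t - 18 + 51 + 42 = 4*t^2 - 40*t + 75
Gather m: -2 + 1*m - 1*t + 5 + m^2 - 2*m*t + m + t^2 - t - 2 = m^2 + m*(2 - 2*t) + t^2 - 2*t + 1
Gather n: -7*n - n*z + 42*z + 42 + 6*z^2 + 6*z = n*(-z - 7) + 6*z^2 + 48*z + 42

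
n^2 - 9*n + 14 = (n - 7)*(n - 2)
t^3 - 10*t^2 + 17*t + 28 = (t - 7)*(t - 4)*(t + 1)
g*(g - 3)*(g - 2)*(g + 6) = g^4 + g^3 - 24*g^2 + 36*g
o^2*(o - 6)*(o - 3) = o^4 - 9*o^3 + 18*o^2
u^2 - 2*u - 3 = (u - 3)*(u + 1)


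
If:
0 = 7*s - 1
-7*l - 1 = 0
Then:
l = -1/7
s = 1/7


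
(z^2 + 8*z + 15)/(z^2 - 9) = (z + 5)/(z - 3)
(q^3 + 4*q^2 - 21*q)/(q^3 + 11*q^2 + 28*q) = (q - 3)/(q + 4)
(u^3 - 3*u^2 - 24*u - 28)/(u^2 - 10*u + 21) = (u^2 + 4*u + 4)/(u - 3)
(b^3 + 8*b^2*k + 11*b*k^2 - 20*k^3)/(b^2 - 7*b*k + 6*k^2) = (b^2 + 9*b*k + 20*k^2)/(b - 6*k)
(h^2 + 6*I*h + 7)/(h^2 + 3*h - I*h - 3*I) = (h + 7*I)/(h + 3)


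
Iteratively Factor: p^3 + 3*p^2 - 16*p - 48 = (p + 4)*(p^2 - p - 12) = (p - 4)*(p + 4)*(p + 3)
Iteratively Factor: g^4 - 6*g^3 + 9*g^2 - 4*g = (g)*(g^3 - 6*g^2 + 9*g - 4) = g*(g - 4)*(g^2 - 2*g + 1) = g*(g - 4)*(g - 1)*(g - 1)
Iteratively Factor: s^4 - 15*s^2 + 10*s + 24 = (s - 3)*(s^3 + 3*s^2 - 6*s - 8) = (s - 3)*(s - 2)*(s^2 + 5*s + 4) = (s - 3)*(s - 2)*(s + 4)*(s + 1)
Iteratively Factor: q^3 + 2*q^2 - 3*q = (q + 3)*(q^2 - q) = (q - 1)*(q + 3)*(q)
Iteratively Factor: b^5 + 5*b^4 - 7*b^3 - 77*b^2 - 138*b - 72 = (b + 2)*(b^4 + 3*b^3 - 13*b^2 - 51*b - 36) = (b - 4)*(b + 2)*(b^3 + 7*b^2 + 15*b + 9) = (b - 4)*(b + 2)*(b + 3)*(b^2 + 4*b + 3) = (b - 4)*(b + 1)*(b + 2)*(b + 3)*(b + 3)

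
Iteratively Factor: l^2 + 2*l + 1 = (l + 1)*(l + 1)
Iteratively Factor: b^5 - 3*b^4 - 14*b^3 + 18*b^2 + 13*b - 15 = (b - 1)*(b^4 - 2*b^3 - 16*b^2 + 2*b + 15) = (b - 1)^2*(b^3 - b^2 - 17*b - 15) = (b - 1)^2*(b + 3)*(b^2 - 4*b - 5) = (b - 5)*(b - 1)^2*(b + 3)*(b + 1)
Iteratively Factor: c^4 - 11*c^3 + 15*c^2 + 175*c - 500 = (c + 4)*(c^3 - 15*c^2 + 75*c - 125) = (c - 5)*(c + 4)*(c^2 - 10*c + 25) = (c - 5)^2*(c + 4)*(c - 5)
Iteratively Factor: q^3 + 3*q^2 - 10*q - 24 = (q + 2)*(q^2 + q - 12) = (q - 3)*(q + 2)*(q + 4)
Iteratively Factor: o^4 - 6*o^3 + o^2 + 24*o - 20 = (o - 2)*(o^3 - 4*o^2 - 7*o + 10) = (o - 2)*(o + 2)*(o^2 - 6*o + 5) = (o - 5)*(o - 2)*(o + 2)*(o - 1)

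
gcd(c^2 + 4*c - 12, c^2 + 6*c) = c + 6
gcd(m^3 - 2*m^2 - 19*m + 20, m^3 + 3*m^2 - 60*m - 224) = m + 4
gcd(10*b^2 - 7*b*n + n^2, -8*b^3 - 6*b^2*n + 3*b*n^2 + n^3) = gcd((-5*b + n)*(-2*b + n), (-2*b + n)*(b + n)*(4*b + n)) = 2*b - n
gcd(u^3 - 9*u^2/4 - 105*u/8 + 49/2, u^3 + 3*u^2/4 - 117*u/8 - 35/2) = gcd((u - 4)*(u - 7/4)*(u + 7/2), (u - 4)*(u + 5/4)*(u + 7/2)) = u^2 - u/2 - 14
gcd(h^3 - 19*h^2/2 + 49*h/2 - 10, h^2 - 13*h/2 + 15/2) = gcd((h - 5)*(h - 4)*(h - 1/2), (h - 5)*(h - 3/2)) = h - 5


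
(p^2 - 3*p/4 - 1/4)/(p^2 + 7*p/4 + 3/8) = 2*(p - 1)/(2*p + 3)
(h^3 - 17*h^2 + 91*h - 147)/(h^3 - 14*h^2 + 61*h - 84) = (h - 7)/(h - 4)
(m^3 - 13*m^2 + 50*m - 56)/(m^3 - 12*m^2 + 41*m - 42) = (m - 4)/(m - 3)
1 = 1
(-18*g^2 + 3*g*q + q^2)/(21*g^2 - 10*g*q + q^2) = (6*g + q)/(-7*g + q)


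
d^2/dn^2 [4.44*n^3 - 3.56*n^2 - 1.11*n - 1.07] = 26.64*n - 7.12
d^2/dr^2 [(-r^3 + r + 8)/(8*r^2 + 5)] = 2*(104*r^3 + 1536*r^2 - 195*r - 320)/(512*r^6 + 960*r^4 + 600*r^2 + 125)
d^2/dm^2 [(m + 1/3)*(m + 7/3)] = 2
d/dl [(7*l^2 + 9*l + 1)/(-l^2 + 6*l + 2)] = 3*(17*l^2 + 10*l + 4)/(l^4 - 12*l^3 + 32*l^2 + 24*l + 4)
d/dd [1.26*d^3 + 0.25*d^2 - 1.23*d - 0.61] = 3.78*d^2 + 0.5*d - 1.23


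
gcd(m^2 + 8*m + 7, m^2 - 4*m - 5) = m + 1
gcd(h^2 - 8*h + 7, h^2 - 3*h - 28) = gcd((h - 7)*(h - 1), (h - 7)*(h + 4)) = h - 7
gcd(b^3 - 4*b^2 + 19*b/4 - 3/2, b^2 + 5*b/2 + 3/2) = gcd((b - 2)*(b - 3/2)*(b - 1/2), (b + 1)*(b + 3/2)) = 1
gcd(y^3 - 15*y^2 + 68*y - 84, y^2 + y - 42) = y - 6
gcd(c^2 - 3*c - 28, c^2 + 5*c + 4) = c + 4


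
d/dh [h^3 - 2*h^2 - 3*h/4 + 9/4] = 3*h^2 - 4*h - 3/4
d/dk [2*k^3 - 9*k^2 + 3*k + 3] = 6*k^2 - 18*k + 3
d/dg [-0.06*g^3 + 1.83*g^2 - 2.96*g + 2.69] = -0.18*g^2 + 3.66*g - 2.96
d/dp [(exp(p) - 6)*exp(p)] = 2*(exp(p) - 3)*exp(p)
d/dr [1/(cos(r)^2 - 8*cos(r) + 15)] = 2*(cos(r) - 4)*sin(r)/(cos(r)^2 - 8*cos(r) + 15)^2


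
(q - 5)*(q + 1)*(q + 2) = q^3 - 2*q^2 - 13*q - 10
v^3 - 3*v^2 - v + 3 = (v - 3)*(v - 1)*(v + 1)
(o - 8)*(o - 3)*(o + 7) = o^3 - 4*o^2 - 53*o + 168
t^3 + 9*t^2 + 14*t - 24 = (t - 1)*(t + 4)*(t + 6)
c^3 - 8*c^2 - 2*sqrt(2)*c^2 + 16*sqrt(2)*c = c*(c - 8)*(c - 2*sqrt(2))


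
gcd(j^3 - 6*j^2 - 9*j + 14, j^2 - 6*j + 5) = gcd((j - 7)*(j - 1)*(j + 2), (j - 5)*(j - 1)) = j - 1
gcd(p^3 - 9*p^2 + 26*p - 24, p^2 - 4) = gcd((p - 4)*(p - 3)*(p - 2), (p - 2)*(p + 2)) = p - 2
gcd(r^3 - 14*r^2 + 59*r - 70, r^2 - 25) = r - 5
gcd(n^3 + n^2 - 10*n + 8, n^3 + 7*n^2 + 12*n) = n + 4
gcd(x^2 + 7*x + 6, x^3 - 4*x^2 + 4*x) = 1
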